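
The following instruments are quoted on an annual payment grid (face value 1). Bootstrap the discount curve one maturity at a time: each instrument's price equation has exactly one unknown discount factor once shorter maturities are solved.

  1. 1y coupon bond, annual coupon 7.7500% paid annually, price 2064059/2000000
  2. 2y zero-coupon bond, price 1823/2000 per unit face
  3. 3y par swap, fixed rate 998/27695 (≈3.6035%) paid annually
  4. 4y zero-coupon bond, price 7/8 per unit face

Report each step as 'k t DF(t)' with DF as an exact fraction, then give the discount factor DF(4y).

1 1 4789/5000
2 2 1823/2000
3 3 4501/5000
4 4 7/8
DF(4y) = 7/8 ≈ 0.875000

step 1 [1y] bond c/1=31/400: DF=(2064059/2000000 − 31/400·(0))/(1+31/400) = 4789/5000 ≈ 0.957800
step 2 [2y] zero: DF = P = 1823/2000 ≈ 0.911500
step 3 [3y] swap r/1=998/27695: DF=(1 − 998/27695·(0.957800+0.911500))/(1+998/27695) = 4501/5000 ≈ 0.900200
step 4 [4y] zero: DF = P = 7/8 ≈ 0.875000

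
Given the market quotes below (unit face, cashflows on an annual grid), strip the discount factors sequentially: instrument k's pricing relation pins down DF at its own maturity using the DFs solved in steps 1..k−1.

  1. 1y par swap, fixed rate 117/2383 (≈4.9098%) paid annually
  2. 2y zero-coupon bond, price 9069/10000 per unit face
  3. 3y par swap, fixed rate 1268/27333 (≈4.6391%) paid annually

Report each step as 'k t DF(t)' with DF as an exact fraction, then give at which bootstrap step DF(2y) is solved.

step 1 [1y] swap r/1=117/2383: DF=(1 − 117/2383·(0))/(1+117/2383) = 2383/2500 ≈ 0.953200
step 2 [2y] zero: DF = P = 9069/10000 ≈ 0.906900
step 3 [3y] swap r/1=1268/27333: DF=(1 − 1268/27333·(0.953200+0.906900))/(1+1268/27333) = 2183/2500 ≈ 0.873200

1 1 2383/2500
2 2 9069/10000
3 3 2183/2500
DF(2y) is solved at step 2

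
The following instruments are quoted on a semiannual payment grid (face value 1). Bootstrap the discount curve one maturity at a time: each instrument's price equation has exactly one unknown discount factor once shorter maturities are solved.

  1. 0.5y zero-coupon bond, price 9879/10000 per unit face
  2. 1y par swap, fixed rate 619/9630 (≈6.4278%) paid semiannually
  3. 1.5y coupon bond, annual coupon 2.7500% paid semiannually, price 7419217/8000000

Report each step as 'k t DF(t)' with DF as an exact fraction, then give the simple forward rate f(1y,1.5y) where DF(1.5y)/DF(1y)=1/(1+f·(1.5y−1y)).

step 1 [0.5y] zero: DF = P = 9879/10000 ≈ 0.987900
step 2 [1y] swap r/2=619/19260: DF=(1 − 619/19260·(0.987900))/(1+619/19260) = 9381/10000 ≈ 0.938100
step 3 [1.5y] bond c/2=11/800: DF=(7419217/8000000 − 11/800·(0.987900+0.938100))/(1+11/800) = 8887/10000 ≈ 0.888700

1 1/2 9879/10000
2 1 9381/10000
3 3/2 8887/10000
f(1y,1.5y) = ((9381/10000)/(8887/10000) − 1)/(1/2) = 988/8887 ≈ 11.1174%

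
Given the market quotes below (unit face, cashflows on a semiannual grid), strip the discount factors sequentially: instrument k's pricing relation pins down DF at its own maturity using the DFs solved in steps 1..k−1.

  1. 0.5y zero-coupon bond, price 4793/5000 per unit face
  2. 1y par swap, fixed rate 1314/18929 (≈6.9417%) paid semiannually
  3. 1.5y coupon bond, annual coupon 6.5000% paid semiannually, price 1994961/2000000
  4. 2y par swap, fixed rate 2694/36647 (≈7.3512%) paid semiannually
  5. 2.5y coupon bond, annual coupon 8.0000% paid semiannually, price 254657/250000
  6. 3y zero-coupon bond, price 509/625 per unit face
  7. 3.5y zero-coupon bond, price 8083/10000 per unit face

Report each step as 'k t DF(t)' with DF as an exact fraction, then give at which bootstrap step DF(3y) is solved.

step 1 [0.5y] zero: DF = P = 4793/5000 ≈ 0.958600
step 2 [1y] swap r/2=657/18929: DF=(1 − 657/18929·(0.958600))/(1+657/18929) = 9343/10000 ≈ 0.934300
step 3 [1.5y] bond c/2=13/400: DF=(1994961/2000000 − 13/400·(0.958600+0.934300))/(1+13/400) = 1813/2000 ≈ 0.906500
step 4 [2y] swap r/2=1347/36647: DF=(1 − 1347/36647·(0.958600+0.934300+0.906500))/(1+1347/36647) = 8653/10000 ≈ 0.865300
step 5 [2.5y] bond c/2=1/25: DF=(254657/250000 − 1/25·(0.958600+0.934300+0.906500+0.865300))/(1+1/25) = 1677/2000 ≈ 0.838500
step 6 [3y] zero: DF = P = 509/625 ≈ 0.814400
step 7 [3.5y] zero: DF = P = 8083/10000 ≈ 0.808300

1 1/2 4793/5000
2 1 9343/10000
3 3/2 1813/2000
4 2 8653/10000
5 5/2 1677/2000
6 3 509/625
7 7/2 8083/10000
DF(3y) is solved at step 6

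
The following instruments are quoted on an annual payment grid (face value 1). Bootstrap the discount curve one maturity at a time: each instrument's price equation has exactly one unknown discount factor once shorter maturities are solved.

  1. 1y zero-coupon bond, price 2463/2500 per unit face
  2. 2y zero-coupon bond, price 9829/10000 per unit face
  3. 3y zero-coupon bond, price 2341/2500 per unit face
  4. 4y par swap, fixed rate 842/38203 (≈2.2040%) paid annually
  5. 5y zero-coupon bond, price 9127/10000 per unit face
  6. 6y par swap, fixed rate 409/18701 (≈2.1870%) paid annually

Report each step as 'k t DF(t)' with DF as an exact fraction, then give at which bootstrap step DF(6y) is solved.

step 1 [1y] zero: DF = P = 2463/2500 ≈ 0.985200
step 2 [2y] zero: DF = P = 9829/10000 ≈ 0.982900
step 3 [3y] zero: DF = P = 2341/2500 ≈ 0.936400
step 4 [4y] swap r/1=842/38203: DF=(1 − 842/38203·(0.985200+0.982900+0.936400))/(1+842/38203) = 4579/5000 ≈ 0.915800
step 5 [5y] zero: DF = P = 9127/10000 ≈ 0.912700
step 6 [6y] swap r/1=409/18701: DF=(1 − 409/18701·(0.985200+0.982900+0.936400+0.915800+0.912700))/(1+409/18701) = 8773/10000 ≈ 0.877300

1 1 2463/2500
2 2 9829/10000
3 3 2341/2500
4 4 4579/5000
5 5 9127/10000
6 6 8773/10000
DF(6y) is solved at step 6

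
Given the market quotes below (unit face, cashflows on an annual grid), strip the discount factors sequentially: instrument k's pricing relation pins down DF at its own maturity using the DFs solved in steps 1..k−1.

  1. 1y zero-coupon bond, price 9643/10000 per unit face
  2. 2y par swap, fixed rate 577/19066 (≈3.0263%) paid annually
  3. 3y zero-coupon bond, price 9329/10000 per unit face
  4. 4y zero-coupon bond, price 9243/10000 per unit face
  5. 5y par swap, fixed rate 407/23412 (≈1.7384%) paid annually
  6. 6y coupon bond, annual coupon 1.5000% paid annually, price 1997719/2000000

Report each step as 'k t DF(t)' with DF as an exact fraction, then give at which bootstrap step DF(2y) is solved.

1 1 9643/10000
2 2 9423/10000
3 3 9329/10000
4 4 9243/10000
5 5 4593/5000
6 6 9149/10000
DF(2y) is solved at step 2

step 1 [1y] zero: DF = P = 9643/10000 ≈ 0.964300
step 2 [2y] swap r/1=577/19066: DF=(1 − 577/19066·(0.964300))/(1+577/19066) = 9423/10000 ≈ 0.942300
step 3 [3y] zero: DF = P = 9329/10000 ≈ 0.932900
step 4 [4y] zero: DF = P = 9243/10000 ≈ 0.924300
step 5 [5y] swap r/1=407/23412: DF=(1 − 407/23412·(0.964300+0.942300+0.932900+0.924300))/(1+407/23412) = 4593/5000 ≈ 0.918600
step 6 [6y] bond c/1=3/200: DF=(1997719/2000000 − 3/200·(0.964300+0.942300+0.932900+0.924300+0.918600))/(1+3/200) = 9149/10000 ≈ 0.914900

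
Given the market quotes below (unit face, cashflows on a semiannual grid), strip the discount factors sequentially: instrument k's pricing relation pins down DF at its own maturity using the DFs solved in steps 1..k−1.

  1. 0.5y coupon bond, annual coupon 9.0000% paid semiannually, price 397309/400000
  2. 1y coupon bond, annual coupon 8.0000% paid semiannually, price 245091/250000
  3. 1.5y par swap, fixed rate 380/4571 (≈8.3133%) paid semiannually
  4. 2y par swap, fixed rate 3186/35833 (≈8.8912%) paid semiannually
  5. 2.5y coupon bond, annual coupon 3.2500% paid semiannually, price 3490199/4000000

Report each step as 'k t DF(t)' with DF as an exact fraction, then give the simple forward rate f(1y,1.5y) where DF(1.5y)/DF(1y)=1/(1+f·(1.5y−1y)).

step 1 [0.5y] bond c/2=9/200: DF=(397309/400000 − 9/200·(0))/(1+9/200) = 1901/2000 ≈ 0.950500
step 2 [1y] bond c/2=1/25: DF=(245091/250000 − 1/25·(0.950500))/(1+1/25) = 9061/10000 ≈ 0.906100
step 3 [1.5y] swap r/2=190/4571: DF=(1 − 190/4571·(0.950500+0.906100))/(1+190/4571) = 443/500 ≈ 0.886000
step 4 [2y] swap r/2=1593/35833: DF=(1 − 1593/35833·(0.950500+0.906100+0.886000))/(1+1593/35833) = 8407/10000 ≈ 0.840700
step 5 [2.5y] bond c/2=13/800: DF=(3490199/4000000 − 13/800·(0.950500+0.906100+0.886000+0.840700))/(1+13/800) = 8013/10000 ≈ 0.801300

1 1/2 1901/2000
2 1 9061/10000
3 3/2 443/500
4 2 8407/10000
5 5/2 8013/10000
f(1y,1.5y) = ((9061/10000)/(443/500) − 1)/(1/2) = 201/4430 ≈ 4.5372%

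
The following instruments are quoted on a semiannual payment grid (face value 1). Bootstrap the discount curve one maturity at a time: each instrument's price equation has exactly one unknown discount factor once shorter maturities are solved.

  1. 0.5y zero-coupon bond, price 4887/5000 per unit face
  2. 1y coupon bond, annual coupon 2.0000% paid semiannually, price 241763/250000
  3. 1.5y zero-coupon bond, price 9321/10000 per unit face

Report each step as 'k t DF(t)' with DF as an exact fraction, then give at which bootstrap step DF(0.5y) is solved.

1 1/2 4887/5000
2 1 4739/5000
3 3/2 9321/10000
DF(0.5y) is solved at step 1

step 1 [0.5y] zero: DF = P = 4887/5000 ≈ 0.977400
step 2 [1y] bond c/2=1/100: DF=(241763/250000 − 1/100·(0.977400))/(1+1/100) = 4739/5000 ≈ 0.947800
step 3 [1.5y] zero: DF = P = 9321/10000 ≈ 0.932100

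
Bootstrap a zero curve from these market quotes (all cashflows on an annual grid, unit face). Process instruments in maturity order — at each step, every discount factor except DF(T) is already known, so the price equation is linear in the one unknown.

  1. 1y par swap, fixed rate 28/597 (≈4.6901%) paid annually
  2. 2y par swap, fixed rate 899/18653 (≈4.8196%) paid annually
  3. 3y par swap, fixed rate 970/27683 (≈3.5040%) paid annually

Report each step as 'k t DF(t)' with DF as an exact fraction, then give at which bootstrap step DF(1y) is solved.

1 1 597/625
2 2 9101/10000
3 3 903/1000
DF(1y) is solved at step 1

step 1 [1y] swap r/1=28/597: DF=(1 − 28/597·(0))/(1+28/597) = 597/625 ≈ 0.955200
step 2 [2y] swap r/1=899/18653: DF=(1 − 899/18653·(0.955200))/(1+899/18653) = 9101/10000 ≈ 0.910100
step 3 [3y] swap r/1=970/27683: DF=(1 − 970/27683·(0.955200+0.910100))/(1+970/27683) = 903/1000 ≈ 0.903000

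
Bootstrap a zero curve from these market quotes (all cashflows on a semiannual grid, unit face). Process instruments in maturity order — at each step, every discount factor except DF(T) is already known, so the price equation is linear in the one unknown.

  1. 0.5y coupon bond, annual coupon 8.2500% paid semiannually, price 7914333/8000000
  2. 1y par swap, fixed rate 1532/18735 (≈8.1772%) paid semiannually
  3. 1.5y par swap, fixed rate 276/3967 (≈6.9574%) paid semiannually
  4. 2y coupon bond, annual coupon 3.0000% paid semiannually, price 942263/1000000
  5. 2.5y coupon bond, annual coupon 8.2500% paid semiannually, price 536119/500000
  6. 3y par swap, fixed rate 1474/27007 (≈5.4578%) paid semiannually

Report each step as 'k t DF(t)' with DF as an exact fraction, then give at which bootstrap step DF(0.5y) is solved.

step 1 [0.5y] bond c/2=33/800: DF=(7914333/8000000 − 33/800·(0))/(1+33/800) = 9501/10000 ≈ 0.950100
step 2 [1y] swap r/2=766/18735: DF=(1 − 766/18735·(0.950100))/(1+766/18735) = 4617/5000 ≈ 0.923400
step 3 [1.5y] swap r/2=138/3967: DF=(1 − 138/3967·(0.950100+0.923400))/(1+138/3967) = 4517/5000 ≈ 0.903400
step 4 [2y] bond c/2=3/200: DF=(942263/1000000 − 3/200·(0.950100+0.923400+0.903400))/(1+3/200) = 8873/10000 ≈ 0.887300
step 5 [2.5y] bond c/2=33/800: DF=(536119/500000 − 33/800·(0.950100+0.923400+0.903400+0.887300))/(1+33/800) = 4423/5000 ≈ 0.884600
step 6 [3y] swap r/2=737/27007: DF=(1 − 737/27007·(0.950100+0.923400+0.903400+0.887300+0.884600))/(1+737/27007) = 4263/5000 ≈ 0.852600

1 1/2 9501/10000
2 1 4617/5000
3 3/2 4517/5000
4 2 8873/10000
5 5/2 4423/5000
6 3 4263/5000
DF(0.5y) is solved at step 1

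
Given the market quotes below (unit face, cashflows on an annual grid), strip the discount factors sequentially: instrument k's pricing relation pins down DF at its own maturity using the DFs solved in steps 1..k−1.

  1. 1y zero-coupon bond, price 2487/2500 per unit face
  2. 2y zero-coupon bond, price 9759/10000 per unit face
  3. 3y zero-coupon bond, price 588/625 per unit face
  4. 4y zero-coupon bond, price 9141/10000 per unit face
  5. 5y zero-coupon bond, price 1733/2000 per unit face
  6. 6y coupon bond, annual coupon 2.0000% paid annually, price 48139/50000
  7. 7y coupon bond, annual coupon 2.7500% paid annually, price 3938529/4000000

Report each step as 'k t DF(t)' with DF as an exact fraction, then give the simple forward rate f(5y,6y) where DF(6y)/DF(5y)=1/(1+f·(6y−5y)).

1 1 2487/2500
2 2 9759/10000
3 3 588/625
4 4 9141/10000
5 5 1733/2000
6 6 8519/10000
7 7 8099/10000
f(5y,6y) = ((1733/2000)/(8519/10000) − 1)/(1) = 146/8519 ≈ 1.7138%

step 1 [1y] zero: DF = P = 2487/2500 ≈ 0.994800
step 2 [2y] zero: DF = P = 9759/10000 ≈ 0.975900
step 3 [3y] zero: DF = P = 588/625 ≈ 0.940800
step 4 [4y] zero: DF = P = 9141/10000 ≈ 0.914100
step 5 [5y] zero: DF = P = 1733/2000 ≈ 0.866500
step 6 [6y] bond c/1=1/50: DF=(48139/50000 − 1/50·(0.994800+0.975900+0.940800+0.914100+0.866500))/(1+1/50) = 8519/10000 ≈ 0.851900
step 7 [7y] bond c/1=11/400: DF=(3938529/4000000 − 11/400·(0.994800+0.975900+0.940800+0.914100+0.866500+0.851900))/(1+11/400) = 8099/10000 ≈ 0.809900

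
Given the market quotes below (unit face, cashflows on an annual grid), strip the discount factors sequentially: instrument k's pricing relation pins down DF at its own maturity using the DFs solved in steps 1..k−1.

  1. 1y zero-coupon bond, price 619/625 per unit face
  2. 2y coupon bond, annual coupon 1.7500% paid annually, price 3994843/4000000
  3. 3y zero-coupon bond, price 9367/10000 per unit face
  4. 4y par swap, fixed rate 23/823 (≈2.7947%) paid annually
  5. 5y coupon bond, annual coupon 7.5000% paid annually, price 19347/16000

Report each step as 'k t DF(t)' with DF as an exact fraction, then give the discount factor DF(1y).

1 1 619/625
2 2 1929/2000
3 3 9367/10000
4 4 4471/5000
5 5 8607/10000
DF(1y) = 619/625 ≈ 0.990400

step 1 [1y] zero: DF = P = 619/625 ≈ 0.990400
step 2 [2y] bond c/1=7/400: DF=(3994843/4000000 − 7/400·(0.990400))/(1+7/400) = 1929/2000 ≈ 0.964500
step 3 [3y] zero: DF = P = 9367/10000 ≈ 0.936700
step 4 [4y] swap r/1=23/823: DF=(1 − 23/823·(0.990400+0.964500+0.936700))/(1+23/823) = 4471/5000 ≈ 0.894200
step 5 [5y] bond c/1=3/40: DF=(19347/16000 − 3/40·(0.990400+0.964500+0.936700+0.894200))/(1+3/40) = 8607/10000 ≈ 0.860700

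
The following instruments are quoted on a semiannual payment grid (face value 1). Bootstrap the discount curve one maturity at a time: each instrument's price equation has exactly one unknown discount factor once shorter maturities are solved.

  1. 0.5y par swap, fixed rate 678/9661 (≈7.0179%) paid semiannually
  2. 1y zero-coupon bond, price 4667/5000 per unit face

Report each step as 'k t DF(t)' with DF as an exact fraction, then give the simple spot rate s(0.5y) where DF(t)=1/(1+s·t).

1 1/2 9661/10000
2 1 4667/5000
s(0.5y) = (1/(9661/10000) − 1)/(1/2) = 678/9661 ≈ 7.0179%

step 1 [0.5y] swap r/2=339/9661: DF=(1 − 339/9661·(0))/(1+339/9661) = 9661/10000 ≈ 0.966100
step 2 [1y] zero: DF = P = 4667/5000 ≈ 0.933400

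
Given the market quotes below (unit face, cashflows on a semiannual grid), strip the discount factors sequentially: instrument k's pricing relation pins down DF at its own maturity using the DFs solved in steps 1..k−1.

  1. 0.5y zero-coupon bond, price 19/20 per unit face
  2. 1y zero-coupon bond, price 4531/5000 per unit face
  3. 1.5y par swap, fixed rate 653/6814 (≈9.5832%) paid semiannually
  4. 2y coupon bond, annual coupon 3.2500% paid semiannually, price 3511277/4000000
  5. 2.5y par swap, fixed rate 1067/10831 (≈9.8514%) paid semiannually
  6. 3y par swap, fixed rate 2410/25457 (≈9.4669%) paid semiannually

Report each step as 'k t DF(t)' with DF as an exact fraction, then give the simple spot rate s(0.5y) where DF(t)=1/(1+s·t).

step 1 [0.5y] zero: DF = P = 19/20 ≈ 0.950000
step 2 [1y] zero: DF = P = 4531/5000 ≈ 0.906200
step 3 [1.5y] swap r/2=653/13628: DF=(1 − 653/13628·(0.950000+0.906200))/(1+653/13628) = 4347/5000 ≈ 0.869400
step 4 [2y] bond c/2=13/800: DF=(3511277/4000000 − 13/800·(0.950000+0.906200+0.869400))/(1+13/800) = 4101/5000 ≈ 0.820200
step 5 [2.5y] swap r/2=1067/21662: DF=(1 − 1067/21662·(0.950000+0.906200+0.869400+0.820200))/(1+1067/21662) = 3933/5000 ≈ 0.786600
step 6 [3y] swap r/2=1205/25457: DF=(1 − 1205/25457·(0.950000+0.906200+0.869400+0.820200+0.786600))/(1+1205/25457) = 759/1000 ≈ 0.759000

1 1/2 19/20
2 1 4531/5000
3 3/2 4347/5000
4 2 4101/5000
5 5/2 3933/5000
6 3 759/1000
s(0.5y) = (1/(19/20) − 1)/(1/2) = 2/19 ≈ 10.5263%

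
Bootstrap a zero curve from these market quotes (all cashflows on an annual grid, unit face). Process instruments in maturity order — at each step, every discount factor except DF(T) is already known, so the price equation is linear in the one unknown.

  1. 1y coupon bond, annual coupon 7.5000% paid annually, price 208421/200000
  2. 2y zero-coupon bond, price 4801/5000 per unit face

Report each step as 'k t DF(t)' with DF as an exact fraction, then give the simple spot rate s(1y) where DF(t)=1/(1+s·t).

step 1 [1y] bond c/1=3/40: DF=(208421/200000 − 3/40·(0))/(1+3/40) = 4847/5000 ≈ 0.969400
step 2 [2y] zero: DF = P = 4801/5000 ≈ 0.960200

1 1 4847/5000
2 2 4801/5000
s(1y) = (1/(4847/5000) − 1)/(1) = 153/4847 ≈ 3.1566%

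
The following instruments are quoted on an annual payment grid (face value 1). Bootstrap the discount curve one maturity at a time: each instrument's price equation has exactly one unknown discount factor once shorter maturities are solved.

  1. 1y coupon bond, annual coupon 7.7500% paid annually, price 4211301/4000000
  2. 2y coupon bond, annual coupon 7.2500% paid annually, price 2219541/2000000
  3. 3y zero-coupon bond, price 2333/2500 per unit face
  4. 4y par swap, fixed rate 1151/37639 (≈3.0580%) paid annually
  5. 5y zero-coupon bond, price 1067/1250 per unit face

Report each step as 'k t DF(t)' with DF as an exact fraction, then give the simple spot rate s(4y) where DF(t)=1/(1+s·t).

step 1 [1y] bond c/1=31/400: DF=(4211301/4000000 − 31/400·(0))/(1+31/400) = 9771/10000 ≈ 0.977100
step 2 [2y] bond c/1=29/400: DF=(2219541/2000000 − 29/400·(0.977100))/(1+29/400) = 9687/10000 ≈ 0.968700
step 3 [3y] zero: DF = P = 2333/2500 ≈ 0.933200
step 4 [4y] swap r/1=1151/37639: DF=(1 − 1151/37639·(0.977100+0.968700+0.933200))/(1+1151/37639) = 8849/10000 ≈ 0.884900
step 5 [5y] zero: DF = P = 1067/1250 ≈ 0.853600

1 1 9771/10000
2 2 9687/10000
3 3 2333/2500
4 4 8849/10000
5 5 1067/1250
s(4y) = (1/(8849/10000) − 1)/(4) = 1151/35396 ≈ 3.2518%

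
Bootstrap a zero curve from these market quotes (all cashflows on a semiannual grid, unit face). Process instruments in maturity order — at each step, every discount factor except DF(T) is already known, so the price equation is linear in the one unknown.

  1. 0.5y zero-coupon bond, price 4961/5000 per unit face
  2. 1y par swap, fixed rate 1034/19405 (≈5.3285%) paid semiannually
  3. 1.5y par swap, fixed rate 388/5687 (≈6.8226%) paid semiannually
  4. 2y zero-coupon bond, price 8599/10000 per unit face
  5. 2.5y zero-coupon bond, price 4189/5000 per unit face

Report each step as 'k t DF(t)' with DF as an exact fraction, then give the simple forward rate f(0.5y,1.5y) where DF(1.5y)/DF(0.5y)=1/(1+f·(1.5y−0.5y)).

step 1 [0.5y] zero: DF = P = 4961/5000 ≈ 0.992200
step 2 [1y] swap r/2=517/19405: DF=(1 − 517/19405·(0.992200))/(1+517/19405) = 9483/10000 ≈ 0.948300
step 3 [1.5y] swap r/2=194/5687: DF=(1 − 194/5687·(0.992200+0.948300))/(1+194/5687) = 903/1000 ≈ 0.903000
step 4 [2y] zero: DF = P = 8599/10000 ≈ 0.859900
step 5 [2.5y] zero: DF = P = 4189/5000 ≈ 0.837800

1 1/2 4961/5000
2 1 9483/10000
3 3/2 903/1000
4 2 8599/10000
5 5/2 4189/5000
f(0.5y,1.5y) = ((4961/5000)/(903/1000) − 1)/(1) = 446/4515 ≈ 9.8782%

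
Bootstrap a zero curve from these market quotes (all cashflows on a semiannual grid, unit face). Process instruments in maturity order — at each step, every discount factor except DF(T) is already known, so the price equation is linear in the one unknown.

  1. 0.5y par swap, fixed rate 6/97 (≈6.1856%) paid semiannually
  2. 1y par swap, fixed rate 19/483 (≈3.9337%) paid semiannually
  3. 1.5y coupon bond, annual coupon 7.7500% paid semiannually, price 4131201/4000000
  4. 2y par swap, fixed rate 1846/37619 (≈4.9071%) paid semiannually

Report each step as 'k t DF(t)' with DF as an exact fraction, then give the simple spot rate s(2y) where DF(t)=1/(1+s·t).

1 1/2 97/100
2 1 481/500
3 3/2 4611/5000
4 2 9077/10000
s(2y) = (1/(9077/10000) − 1)/(2) = 923/18154 ≈ 5.0843%

step 1 [0.5y] swap r/2=3/97: DF=(1 − 3/97·(0))/(1+3/97) = 97/100 ≈ 0.970000
step 2 [1y] swap r/2=19/966: DF=(1 − 19/966·(0.970000))/(1+19/966) = 481/500 ≈ 0.962000
step 3 [1.5y] bond c/2=31/800: DF=(4131201/4000000 − 31/800·(0.970000+0.962000))/(1+31/800) = 4611/5000 ≈ 0.922200
step 4 [2y] swap r/2=923/37619: DF=(1 − 923/37619·(0.970000+0.962000+0.922200))/(1+923/37619) = 9077/10000 ≈ 0.907700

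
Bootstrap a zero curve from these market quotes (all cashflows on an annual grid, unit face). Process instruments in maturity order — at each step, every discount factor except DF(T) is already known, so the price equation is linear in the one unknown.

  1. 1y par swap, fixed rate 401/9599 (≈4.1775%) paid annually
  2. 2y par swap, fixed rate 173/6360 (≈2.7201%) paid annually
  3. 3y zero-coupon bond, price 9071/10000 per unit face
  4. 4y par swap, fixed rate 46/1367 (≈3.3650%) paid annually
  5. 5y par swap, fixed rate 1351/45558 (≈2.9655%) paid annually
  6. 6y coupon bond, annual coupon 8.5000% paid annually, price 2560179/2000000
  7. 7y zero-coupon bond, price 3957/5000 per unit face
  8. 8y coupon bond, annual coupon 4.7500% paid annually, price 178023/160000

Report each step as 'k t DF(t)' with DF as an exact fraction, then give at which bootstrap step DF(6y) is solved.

step 1 [1y] swap r/1=401/9599: DF=(1 − 401/9599·(0))/(1+401/9599) = 9599/10000 ≈ 0.959900
step 2 [2y] swap r/1=173/6360: DF=(1 − 173/6360·(0.959900))/(1+173/6360) = 9481/10000 ≈ 0.948100
step 3 [3y] zero: DF = P = 9071/10000 ≈ 0.907100
step 4 [4y] swap r/1=46/1367: DF=(1 − 46/1367·(0.959900+0.948100+0.907100))/(1+46/1367) = 4379/5000 ≈ 0.875800
step 5 [5y] swap r/1=1351/45558: DF=(1 − 1351/45558·(0.959900+0.948100+0.907100+0.875800))/(1+1351/45558) = 8649/10000 ≈ 0.864900
step 6 [6y] bond c/1=17/200: DF=(2560179/2000000 − 17/200·(0.959900+0.948100+0.907100+0.875800+0.864900))/(1+17/200) = 8229/10000 ≈ 0.822900
step 7 [7y] zero: DF = P = 3957/5000 ≈ 0.791400
step 8 [8y] bond c/1=19/400: DF=(178023/160000 − 19/400·(0.959900+0.948100+0.907100+0.875800+0.864900+0.822900+0.791400))/(1+19/400) = 489/625 ≈ 0.782400

1 1 9599/10000
2 2 9481/10000
3 3 9071/10000
4 4 4379/5000
5 5 8649/10000
6 6 8229/10000
7 7 3957/5000
8 8 489/625
DF(6y) is solved at step 6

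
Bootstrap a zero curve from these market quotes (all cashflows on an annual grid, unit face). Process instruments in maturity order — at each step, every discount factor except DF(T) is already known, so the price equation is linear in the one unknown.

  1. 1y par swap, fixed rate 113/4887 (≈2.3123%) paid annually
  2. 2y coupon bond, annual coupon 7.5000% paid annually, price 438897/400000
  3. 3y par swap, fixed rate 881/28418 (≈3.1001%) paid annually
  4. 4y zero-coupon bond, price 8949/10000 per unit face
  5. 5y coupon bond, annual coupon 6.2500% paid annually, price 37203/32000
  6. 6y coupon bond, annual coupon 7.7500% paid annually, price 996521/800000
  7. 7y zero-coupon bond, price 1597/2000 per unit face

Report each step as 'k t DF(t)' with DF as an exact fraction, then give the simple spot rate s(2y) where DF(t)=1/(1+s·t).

step 1 [1y] swap r/1=113/4887: DF=(1 − 113/4887·(0))/(1+113/4887) = 4887/5000 ≈ 0.977400
step 2 [2y] bond c/1=3/40: DF=(438897/400000 − 3/40·(0.977400))/(1+3/40) = 381/400 ≈ 0.952500
step 3 [3y] swap r/1=881/28418: DF=(1 − 881/28418·(0.977400+0.952500))/(1+881/28418) = 9119/10000 ≈ 0.911900
step 4 [4y] zero: DF = P = 8949/10000 ≈ 0.894900
step 5 [5y] bond c/1=1/16: DF=(37203/32000 − 1/16·(0.977400+0.952500+0.911900+0.894900))/(1+1/16) = 1093/1250 ≈ 0.874400
step 6 [6y] bond c/1=31/400: DF=(996521/800000 − 31/400·(0.977400+0.952500+0.911900+0.894900+0.874400))/(1+31/400) = 2061/2500 ≈ 0.824400
step 7 [7y] zero: DF = P = 1597/2000 ≈ 0.798500

1 1 4887/5000
2 2 381/400
3 3 9119/10000
4 4 8949/10000
5 5 1093/1250
6 6 2061/2500
7 7 1597/2000
s(2y) = (1/(381/400) − 1)/(2) = 19/762 ≈ 2.4934%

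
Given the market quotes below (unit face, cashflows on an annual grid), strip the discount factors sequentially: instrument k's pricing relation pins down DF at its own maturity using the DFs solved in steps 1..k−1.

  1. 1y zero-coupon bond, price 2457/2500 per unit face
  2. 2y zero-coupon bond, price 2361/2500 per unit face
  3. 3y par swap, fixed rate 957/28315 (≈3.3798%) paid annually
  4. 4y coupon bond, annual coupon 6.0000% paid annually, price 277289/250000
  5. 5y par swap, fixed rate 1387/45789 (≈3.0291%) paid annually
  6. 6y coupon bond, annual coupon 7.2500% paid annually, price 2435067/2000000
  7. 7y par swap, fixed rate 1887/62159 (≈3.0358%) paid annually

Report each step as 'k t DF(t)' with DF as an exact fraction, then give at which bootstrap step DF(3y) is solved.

1 1 2457/2500
2 2 2361/2500
3 3 9043/10000
4 4 8861/10000
5 5 8613/10000
6 6 8257/10000
7 7 8113/10000
DF(3y) is solved at step 3

step 1 [1y] zero: DF = P = 2457/2500 ≈ 0.982800
step 2 [2y] zero: DF = P = 2361/2500 ≈ 0.944400
step 3 [3y] swap r/1=957/28315: DF=(1 − 957/28315·(0.982800+0.944400))/(1+957/28315) = 9043/10000 ≈ 0.904300
step 4 [4y] bond c/1=3/50: DF=(277289/250000 − 3/50·(0.982800+0.944400+0.904300))/(1+3/50) = 8861/10000 ≈ 0.886100
step 5 [5y] swap r/1=1387/45789: DF=(1 − 1387/45789·(0.982800+0.944400+0.904300+0.886100))/(1+1387/45789) = 8613/10000 ≈ 0.861300
step 6 [6y] bond c/1=29/400: DF=(2435067/2000000 − 29/400·(0.982800+0.944400+0.904300+0.886100+0.861300))/(1+29/400) = 8257/10000 ≈ 0.825700
step 7 [7y] swap r/1=1887/62159: DF=(1 − 1887/62159·(0.982800+0.944400+0.904300+0.886100+0.861300+0.825700))/(1+1887/62159) = 8113/10000 ≈ 0.811300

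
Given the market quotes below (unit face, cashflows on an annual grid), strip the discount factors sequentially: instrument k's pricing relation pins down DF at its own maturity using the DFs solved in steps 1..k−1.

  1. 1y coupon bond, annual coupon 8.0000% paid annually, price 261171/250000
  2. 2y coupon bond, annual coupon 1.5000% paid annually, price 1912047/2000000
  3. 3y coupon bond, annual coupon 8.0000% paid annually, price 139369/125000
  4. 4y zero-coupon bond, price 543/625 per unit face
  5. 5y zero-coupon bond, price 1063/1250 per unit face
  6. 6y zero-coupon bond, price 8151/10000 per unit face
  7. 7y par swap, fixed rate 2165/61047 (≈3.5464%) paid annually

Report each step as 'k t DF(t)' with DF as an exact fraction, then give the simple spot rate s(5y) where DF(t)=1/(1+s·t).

step 1 [1y] bond c/1=2/25: DF=(261171/250000 − 2/25·(0))/(1+2/25) = 9673/10000 ≈ 0.967300
step 2 [2y] bond c/1=3/200: DF=(1912047/2000000 − 3/200·(0.967300))/(1+3/200) = 2319/2500 ≈ 0.927600
step 3 [3y] bond c/1=2/25: DF=(139369/125000 − 2/25·(0.967300+0.927600))/(1+2/25) = 223/250 ≈ 0.892000
step 4 [4y] zero: DF = P = 543/625 ≈ 0.868800
step 5 [5y] zero: DF = P = 1063/1250 ≈ 0.850400
step 6 [6y] zero: DF = P = 8151/10000 ≈ 0.815100
step 7 [7y] swap r/1=2165/61047: DF=(1 − 2165/61047·(0.967300+0.927600+0.892000+0.868800+0.850400+0.815100))/(1+2165/61047) = 1567/2000 ≈ 0.783500

1 1 9673/10000
2 2 2319/2500
3 3 223/250
4 4 543/625
5 5 1063/1250
6 6 8151/10000
7 7 1567/2000
s(5y) = (1/(1063/1250) − 1)/(5) = 187/5315 ≈ 3.5183%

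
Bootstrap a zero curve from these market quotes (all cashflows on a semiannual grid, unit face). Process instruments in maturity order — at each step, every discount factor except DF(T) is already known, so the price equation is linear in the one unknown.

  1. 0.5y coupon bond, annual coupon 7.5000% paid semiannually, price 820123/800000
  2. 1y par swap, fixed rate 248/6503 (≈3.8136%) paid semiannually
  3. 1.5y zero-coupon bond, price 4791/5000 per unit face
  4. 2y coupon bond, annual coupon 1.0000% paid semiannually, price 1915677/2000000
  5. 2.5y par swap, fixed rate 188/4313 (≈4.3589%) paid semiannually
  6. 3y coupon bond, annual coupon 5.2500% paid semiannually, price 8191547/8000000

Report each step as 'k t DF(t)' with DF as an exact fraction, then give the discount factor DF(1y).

1 1/2 9881/10000
2 1 2407/2500
3 3/2 4791/5000
4 2 4693/5000
5 5/2 4483/5000
6 3 2191/2500
DF(1y) = 2407/2500 ≈ 0.962800

step 1 [0.5y] bond c/2=3/80: DF=(820123/800000 − 3/80·(0))/(1+3/80) = 9881/10000 ≈ 0.988100
step 2 [1y] swap r/2=124/6503: DF=(1 − 124/6503·(0.988100))/(1+124/6503) = 2407/2500 ≈ 0.962800
step 3 [1.5y] zero: DF = P = 4791/5000 ≈ 0.958200
step 4 [2y] bond c/2=1/200: DF=(1915677/2000000 − 1/200·(0.988100+0.962800+0.958200))/(1+1/200) = 4693/5000 ≈ 0.938600
step 5 [2.5y] swap r/2=94/4313: DF=(1 − 94/4313·(0.988100+0.962800+0.958200+0.938600))/(1+94/4313) = 4483/5000 ≈ 0.896600
step 6 [3y] bond c/2=21/800: DF=(8191547/8000000 − 21/800·(0.988100+0.962800+0.958200+0.938600+0.896600))/(1+21/800) = 2191/2500 ≈ 0.876400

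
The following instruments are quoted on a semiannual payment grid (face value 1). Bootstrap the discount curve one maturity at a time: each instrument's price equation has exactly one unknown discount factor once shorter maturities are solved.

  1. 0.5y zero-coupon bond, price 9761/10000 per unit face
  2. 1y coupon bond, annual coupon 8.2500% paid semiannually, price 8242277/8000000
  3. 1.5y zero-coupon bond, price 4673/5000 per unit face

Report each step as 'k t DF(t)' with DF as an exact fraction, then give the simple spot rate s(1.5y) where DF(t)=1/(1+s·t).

step 1 [0.5y] zero: DF = P = 9761/10000 ≈ 0.976100
step 2 [1y] bond c/2=33/800: DF=(8242277/8000000 − 33/800·(0.976100))/(1+33/800) = 2377/2500 ≈ 0.950800
step 3 [1.5y] zero: DF = P = 4673/5000 ≈ 0.934600

1 1/2 9761/10000
2 1 2377/2500
3 3/2 4673/5000
s(1.5y) = (1/(4673/5000) − 1)/(3/2) = 218/4673 ≈ 4.6651%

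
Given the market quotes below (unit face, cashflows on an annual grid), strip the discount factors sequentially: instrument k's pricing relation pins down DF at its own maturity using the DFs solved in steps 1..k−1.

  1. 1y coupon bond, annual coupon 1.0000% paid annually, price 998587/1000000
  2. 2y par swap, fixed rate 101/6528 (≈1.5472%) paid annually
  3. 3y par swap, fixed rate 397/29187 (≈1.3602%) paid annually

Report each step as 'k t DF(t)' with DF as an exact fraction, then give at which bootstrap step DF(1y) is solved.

1 1 9887/10000
2 2 9697/10000
3 3 9603/10000
DF(1y) is solved at step 1

step 1 [1y] bond c/1=1/100: DF=(998587/1000000 − 1/100·(0))/(1+1/100) = 9887/10000 ≈ 0.988700
step 2 [2y] swap r/1=101/6528: DF=(1 − 101/6528·(0.988700))/(1+101/6528) = 9697/10000 ≈ 0.969700
step 3 [3y] swap r/1=397/29187: DF=(1 − 397/29187·(0.988700+0.969700))/(1+397/29187) = 9603/10000 ≈ 0.960300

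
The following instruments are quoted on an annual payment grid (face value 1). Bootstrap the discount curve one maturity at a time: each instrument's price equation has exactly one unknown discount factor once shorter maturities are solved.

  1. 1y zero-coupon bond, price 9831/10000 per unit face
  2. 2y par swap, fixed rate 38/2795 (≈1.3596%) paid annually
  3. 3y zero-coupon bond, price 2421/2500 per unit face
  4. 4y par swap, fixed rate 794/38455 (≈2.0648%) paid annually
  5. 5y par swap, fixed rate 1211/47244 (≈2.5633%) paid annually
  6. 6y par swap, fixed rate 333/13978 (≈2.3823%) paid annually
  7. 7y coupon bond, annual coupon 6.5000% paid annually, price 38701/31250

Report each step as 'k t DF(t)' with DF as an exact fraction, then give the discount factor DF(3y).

step 1 [1y] zero: DF = P = 9831/10000 ≈ 0.983100
step 2 [2y] swap r/1=38/2795: DF=(1 − 38/2795·(0.983100))/(1+38/2795) = 4867/5000 ≈ 0.973400
step 3 [3y] zero: DF = P = 2421/2500 ≈ 0.968400
step 4 [4y] swap r/1=794/38455: DF=(1 − 794/38455·(0.983100+0.973400+0.968400))/(1+794/38455) = 4603/5000 ≈ 0.920600
step 5 [5y] swap r/1=1211/47244: DF=(1 − 1211/47244·(0.983100+0.973400+0.968400+0.920600))/(1+1211/47244) = 8789/10000 ≈ 0.878900
step 6 [6y] swap r/1=333/13978: DF=(1 − 333/13978·(0.983100+0.973400+0.968400+0.920600+0.878900))/(1+333/13978) = 2167/2500 ≈ 0.866800
step 7 [7y] bond c/1=13/200: DF=(38701/31250 − 13/200·(0.983100+0.973400+0.968400+0.920600+0.878900+0.866800))/(1+13/200) = 1027/1250 ≈ 0.821600

1 1 9831/10000
2 2 4867/5000
3 3 2421/2500
4 4 4603/5000
5 5 8789/10000
6 6 2167/2500
7 7 1027/1250
DF(3y) = 2421/2500 ≈ 0.968400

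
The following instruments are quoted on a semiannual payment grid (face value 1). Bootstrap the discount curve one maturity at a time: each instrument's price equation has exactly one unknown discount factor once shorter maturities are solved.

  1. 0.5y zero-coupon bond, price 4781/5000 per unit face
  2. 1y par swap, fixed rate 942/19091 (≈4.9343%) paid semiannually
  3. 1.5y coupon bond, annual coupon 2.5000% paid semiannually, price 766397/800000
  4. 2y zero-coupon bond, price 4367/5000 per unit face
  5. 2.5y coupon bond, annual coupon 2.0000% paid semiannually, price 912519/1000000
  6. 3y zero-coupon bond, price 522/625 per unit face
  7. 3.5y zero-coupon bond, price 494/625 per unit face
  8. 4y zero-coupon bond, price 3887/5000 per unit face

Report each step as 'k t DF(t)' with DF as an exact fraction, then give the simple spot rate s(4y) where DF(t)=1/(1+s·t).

step 1 [0.5y] zero: DF = P = 4781/5000 ≈ 0.956200
step 2 [1y] swap r/2=471/19091: DF=(1 − 471/19091·(0.956200))/(1+471/19091) = 9529/10000 ≈ 0.952900
step 3 [1.5y] bond c/2=1/80: DF=(766397/800000 − 1/80·(0.956200+0.952900))/(1+1/80) = 4613/5000 ≈ 0.922600
step 4 [2y] zero: DF = P = 4367/5000 ≈ 0.873400
step 5 [2.5y] bond c/2=1/100: DF=(912519/1000000 − 1/100·(0.956200+0.952900+0.922600+0.873400))/(1+1/100) = 2167/2500 ≈ 0.866800
step 6 [3y] zero: DF = P = 522/625 ≈ 0.835200
step 7 [3.5y] zero: DF = P = 494/625 ≈ 0.790400
step 8 [4y] zero: DF = P = 3887/5000 ≈ 0.777400

1 1/2 4781/5000
2 1 9529/10000
3 3/2 4613/5000
4 2 4367/5000
5 5/2 2167/2500
6 3 522/625
7 7/2 494/625
8 4 3887/5000
s(4y) = (1/(3887/5000) − 1)/(4) = 1113/15548 ≈ 7.1585%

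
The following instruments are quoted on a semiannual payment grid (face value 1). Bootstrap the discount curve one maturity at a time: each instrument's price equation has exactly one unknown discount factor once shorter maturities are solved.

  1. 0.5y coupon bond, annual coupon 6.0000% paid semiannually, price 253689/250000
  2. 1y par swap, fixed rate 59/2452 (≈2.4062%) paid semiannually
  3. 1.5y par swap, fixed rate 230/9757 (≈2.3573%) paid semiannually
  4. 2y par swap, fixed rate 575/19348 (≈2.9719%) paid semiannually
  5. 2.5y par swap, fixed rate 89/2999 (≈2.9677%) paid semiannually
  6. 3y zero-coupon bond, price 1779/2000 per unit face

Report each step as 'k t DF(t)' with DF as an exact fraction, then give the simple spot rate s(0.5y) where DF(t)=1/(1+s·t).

step 1 [0.5y] bond c/2=3/100: DF=(253689/250000 − 3/100·(0))/(1+3/100) = 2463/2500 ≈ 0.985200
step 2 [1y] swap r/2=59/4904: DF=(1 − 59/4904·(0.985200))/(1+59/4904) = 2441/2500 ≈ 0.976400
step 3 [1.5y] swap r/2=115/9757: DF=(1 − 115/9757·(0.985200+0.976400))/(1+115/9757) = 1931/2000 ≈ 0.965500
step 4 [2y] swap r/2=575/38696: DF=(1 − 575/38696·(0.985200+0.976400+0.965500))/(1+575/38696) = 377/400 ≈ 0.942500
step 5 [2.5y] swap r/2=89/5998: DF=(1 − 89/5998·(0.985200+0.976400+0.965500+0.942500))/(1+89/5998) = 1161/1250 ≈ 0.928800
step 6 [3y] zero: DF = P = 1779/2000 ≈ 0.889500

1 1/2 2463/2500
2 1 2441/2500
3 3/2 1931/2000
4 2 377/400
5 5/2 1161/1250
6 3 1779/2000
s(0.5y) = (1/(2463/2500) − 1)/(1/2) = 74/2463 ≈ 3.0045%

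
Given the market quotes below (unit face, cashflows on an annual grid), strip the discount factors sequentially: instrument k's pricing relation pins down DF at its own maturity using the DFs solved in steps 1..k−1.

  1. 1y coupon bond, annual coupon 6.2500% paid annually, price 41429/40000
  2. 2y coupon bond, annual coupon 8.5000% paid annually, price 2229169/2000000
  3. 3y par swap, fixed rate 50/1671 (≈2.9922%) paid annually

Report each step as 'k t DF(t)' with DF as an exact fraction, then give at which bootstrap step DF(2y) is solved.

step 1 [1y] bond c/1=1/16: DF=(41429/40000 − 1/16·(0))/(1+1/16) = 2437/2500 ≈ 0.974800
step 2 [2y] bond c/1=17/200: DF=(2229169/2000000 − 17/200·(0.974800))/(1+17/200) = 9509/10000 ≈ 0.950900
step 3 [3y] swap r/1=50/1671: DF=(1 − 50/1671·(0.974800+0.950900))/(1+50/1671) = 183/200 ≈ 0.915000

1 1 2437/2500
2 2 9509/10000
3 3 183/200
DF(2y) is solved at step 2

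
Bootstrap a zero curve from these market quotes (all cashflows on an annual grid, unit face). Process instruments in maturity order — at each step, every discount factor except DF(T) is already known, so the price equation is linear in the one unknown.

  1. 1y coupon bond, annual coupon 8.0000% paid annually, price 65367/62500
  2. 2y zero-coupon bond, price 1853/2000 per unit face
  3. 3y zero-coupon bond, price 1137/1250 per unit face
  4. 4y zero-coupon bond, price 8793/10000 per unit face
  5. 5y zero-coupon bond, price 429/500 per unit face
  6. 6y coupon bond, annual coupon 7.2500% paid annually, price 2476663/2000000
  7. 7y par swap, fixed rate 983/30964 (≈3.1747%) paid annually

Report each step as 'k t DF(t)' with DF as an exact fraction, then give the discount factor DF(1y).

1 1 2421/2500
2 2 1853/2000
3 3 1137/1250
4 4 8793/10000
5 5 429/500
6 6 2119/2500
7 7 4017/5000
DF(1y) = 2421/2500 ≈ 0.968400

step 1 [1y] bond c/1=2/25: DF=(65367/62500 − 2/25·(0))/(1+2/25) = 2421/2500 ≈ 0.968400
step 2 [2y] zero: DF = P = 1853/2000 ≈ 0.926500
step 3 [3y] zero: DF = P = 1137/1250 ≈ 0.909600
step 4 [4y] zero: DF = P = 8793/10000 ≈ 0.879300
step 5 [5y] zero: DF = P = 429/500 ≈ 0.858000
step 6 [6y] bond c/1=29/400: DF=(2476663/2000000 − 29/400·(0.968400+0.926500+0.909600+0.879300+0.858000))/(1+29/400) = 2119/2500 ≈ 0.847600
step 7 [7y] swap r/1=983/30964: DF=(1 − 983/30964·(0.968400+0.926500+0.909600+0.879300+0.858000+0.847600))/(1+983/30964) = 4017/5000 ≈ 0.803400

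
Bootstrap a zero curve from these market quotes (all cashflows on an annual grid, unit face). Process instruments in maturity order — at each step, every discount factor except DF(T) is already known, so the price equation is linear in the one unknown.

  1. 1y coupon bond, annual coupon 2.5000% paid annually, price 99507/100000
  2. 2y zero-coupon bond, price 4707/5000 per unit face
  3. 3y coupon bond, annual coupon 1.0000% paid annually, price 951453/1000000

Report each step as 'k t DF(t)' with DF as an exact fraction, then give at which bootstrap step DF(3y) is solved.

1 1 2427/2500
2 2 4707/5000
3 3 9231/10000
DF(3y) is solved at step 3

step 1 [1y] bond c/1=1/40: DF=(99507/100000 − 1/40·(0))/(1+1/40) = 2427/2500 ≈ 0.970800
step 2 [2y] zero: DF = P = 4707/5000 ≈ 0.941400
step 3 [3y] bond c/1=1/100: DF=(951453/1000000 − 1/100·(0.970800+0.941400))/(1+1/100) = 9231/10000 ≈ 0.923100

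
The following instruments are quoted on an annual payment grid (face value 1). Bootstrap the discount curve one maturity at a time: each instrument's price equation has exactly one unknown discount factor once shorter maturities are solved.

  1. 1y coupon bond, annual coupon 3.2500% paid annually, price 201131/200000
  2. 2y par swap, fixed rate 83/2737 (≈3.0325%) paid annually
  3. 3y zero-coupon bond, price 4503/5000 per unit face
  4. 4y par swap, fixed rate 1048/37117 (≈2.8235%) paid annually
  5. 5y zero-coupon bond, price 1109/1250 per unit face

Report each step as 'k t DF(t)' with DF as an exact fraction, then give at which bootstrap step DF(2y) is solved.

1 1 487/500
2 2 9419/10000
3 3 4503/5000
4 4 1119/1250
5 5 1109/1250
DF(2y) is solved at step 2

step 1 [1y] bond c/1=13/400: DF=(201131/200000 − 13/400·(0))/(1+13/400) = 487/500 ≈ 0.974000
step 2 [2y] swap r/1=83/2737: DF=(1 − 83/2737·(0.974000))/(1+83/2737) = 9419/10000 ≈ 0.941900
step 3 [3y] zero: DF = P = 4503/5000 ≈ 0.900600
step 4 [4y] swap r/1=1048/37117: DF=(1 − 1048/37117·(0.974000+0.941900+0.900600))/(1+1048/37117) = 1119/1250 ≈ 0.895200
step 5 [5y] zero: DF = P = 1109/1250 ≈ 0.887200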